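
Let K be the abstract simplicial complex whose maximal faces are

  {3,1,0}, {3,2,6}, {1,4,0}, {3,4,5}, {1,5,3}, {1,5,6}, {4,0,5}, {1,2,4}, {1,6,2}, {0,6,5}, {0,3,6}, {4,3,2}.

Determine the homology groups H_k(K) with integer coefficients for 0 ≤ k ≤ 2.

H_0 = Z,  H_1 = Z/2Z,  H_2 = 0.

Fix the vertex order 0 < 1 < 2 < 3 < 4 < 5 < 6 and write every simplex with vertices in increasing order. Then dim K = 2 and the simplices of K are:

  0-simplices (7): [0], [1], [2], [3], [4], [5], [6]
  1-simplices (18): [0,1], [0,3], [0,4], [0,5], [0,6], [1,2], [1,3], [1,4], [1,5], [1,6], [2,3], [2,4], [2,6], [3,4], [3,5], [3,6], [4,5], [5,6]
  2-simplices (12): [0,1,3], [0,1,4], [0,3,6], [0,4,5], [0,5,6], [1,2,4], [1,2,6], [1,3,5], [1,5,6], [2,3,4], [2,3,6], [3,4,5]

so the chain groups are C_0 ≅ Z^7, C_1 ≅ Z^18, C_2 ≅ Z^12.

Boundary ∂_1: C_1 → C_0 is given by ∂[p,q] = [q] − [p]. For instance
  ∂[4,5] = [5] − [4].
As a 7×18 matrix over Z this has rank 6, with invariant factors (1,1,1,1,1,1).

Boundary ∂_2: C_2 → C_1 maps a triangle to the signed sum of its edges. For instance
  ∂[0,3,6] = [3,6] − [0,6] + [0,3],
  ∂[3,4,5] = [4,5] − [3,5] + [3,4].
The 18×12 boundary matrix has rank 12 and Smith normal form diag(1,1,1,1,1,1,1,1,1,1,1,2).

From H_k ≅ ker(∂_k) / im(∂_{k+1}) we obtain:

  H_0: rank C_0 − rank ∂_1 = 7 − 6 = 1, and the invariant factors of ∂_1 are all 1, so H_0 = Z.
  H_1: rank ker ∂_1 − rank ∂_2 = (18 − 6) − 12 = 0, and ∂_2 has invariant factor 2 > 1, so H_1 = Z/2Z.
  H_2: rank ker ∂_2 − rank ∂_3 = (12 − 12) − 0 = 0, and there is no ∂_3, so H_2 = 0.

(K is a triangulation of the real projective plane RP^2.)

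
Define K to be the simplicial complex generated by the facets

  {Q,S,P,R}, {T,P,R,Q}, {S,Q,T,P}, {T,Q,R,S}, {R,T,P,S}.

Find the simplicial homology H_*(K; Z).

Take the total order P < Q < R < S < T on the vertex set. Then K (dimension 3) consists of the simplices:

  0-simplices (5): P, Q, R, S, T
  1-simplices (10): PQ, PR, PS, PT, QR, QS, QT, RS, RT, ST
  2-simplices (10): PQR, PQS, PQT, PRS, PRT, PST, QRS, QRT, QST, RST
  3-simplices (5): PQRS, PQRT, PQST, PRST, QRST

so the chain groups are C_0 ≅ Z^5, C_1 ≅ Z^10, C_2 ≅ Z^10, C_3 ≅ Z^5.

The boundary map ∂_1: C_1 → C_0 sends each edge [p,q] (with p < q) to q − p. For instance
  ∂QS = S − Q.
The resulting 5×10 matrix has rank 4, and its Smith normal form has invariant factors (1,1,1,1).

The boundary map ∂_2: C_2 → C_1 acts by ∂[p,q,r] = [q,r] − [p,r] + [p,q]. For instance
  ∂PQS = QS − PS + PQ,
  ∂PQR = QR − PR + PQ.
This gives a 10×10 integer matrix of rank 6; reducing to Smith normal form yields diagonal entries (1,1,1,1,1,1).

∂_3: C_3 → C_2 sends each 3-simplex σ to the alternating sum Σ_i (−1)^i (σ with its i-th vertex removed). For instance
  ∂PQRS = QRS − PRS + PQS − PQR,
  ∂QRST = RST − QST + QRT − QRS.
The resulting 10×5 matrix has rank 4, and its Smith normal form has invariant factors (1,1,1,1).

From H_k ≅ ker(∂_k) / im(∂_{k+1}) we obtain:

  H_0: rank C_0 − rank ∂_1 = 5 − 4 = 1, and the invariant factors of ∂_1 are all 1, so H_0 = Z.
  H_1: rank ker ∂_1 − rank ∂_2 = (10 − 4) − 6 = 0, and the invariant factors of ∂_2 are all 1, so H_1 = 0.
  H_2: rank ker ∂_2 − rank ∂_3 = (10 − 6) − 4 = 0, and the invariant factors of ∂_3 are all 1, so H_2 = 0.
  H_3: rank ker ∂_3 − rank ∂_4 = (5 − 4) − 0 = 1, and there is no ∂_4, so H_3 = Z.

(K is a triangulation of the 3-sphere S^3.)

H_0 ≅ Z,  H_1 = 0,  H_2 = 0,  H_3 ≅ Z.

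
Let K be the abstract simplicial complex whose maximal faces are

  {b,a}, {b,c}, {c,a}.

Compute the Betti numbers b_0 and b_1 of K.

We work with the vertex ordering a < b < c. The simplices of K, each written with vertices in increasing order, are:

  0-simplices (3): a, b, c
  1-simplices (3): ab, ac, bc

Hence C_0 ≅ Z^3, C_1 ≅ Z^3.

∂_1: C_1 → C_0 is given by ∂[p,q] = [q] − [p]. For instance
  ∂ac = c − a.
This gives a 3×3 integer matrix of rank 2; reducing to Smith normal form yields diagonal entries (1,1).

Computing H_k = (kernel of ∂_k) / (image of ∂_{k+1}):

  H_0: rank C_0 − rank ∂_1 = 3 − 2 = 1, and the invariant factors of ∂_1 are all 1, so H_0 = Z.
  H_1: rank ker ∂_1 − rank ∂_2 = (3 − 2) − 0 = 1, and there is no ∂_2, so H_1 = Z.

As a check, the Euler characteristic is 3 − 3 = 0, which agrees with 1 − 1 = 0.

Hence the Betti numbers are b_0 = 1, b_1 = 1.

b_0 = 1, b_1 = 1.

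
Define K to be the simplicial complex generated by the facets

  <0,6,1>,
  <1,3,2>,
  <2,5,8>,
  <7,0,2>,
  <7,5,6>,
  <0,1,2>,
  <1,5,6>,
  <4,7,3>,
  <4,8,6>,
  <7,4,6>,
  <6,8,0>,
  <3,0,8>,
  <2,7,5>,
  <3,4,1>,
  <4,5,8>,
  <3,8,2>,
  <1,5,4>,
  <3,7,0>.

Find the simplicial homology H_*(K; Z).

We work with the vertex ordering 0 < 1 < 2 < 3 < 4 < 5 < 6 < 7 < 8. The simplices of K, each written with vertices in increasing order, are:

  0-simplices (9): [0], [1], [2], [3], [4], [5], [6], [7], [8]
  1-simplices (27): (27 of them)
  2-simplices (18): [0,1,2], [0,1,6], [0,2,7], [0,3,7], [0,3,8], [0,6,8], [1,2,3], [1,3,4], [1,4,5], [1,5,6], [2,3,8], [2,5,7], [2,5,8], [3,4,7], [4,5,8], [4,6,7], [4,6,8], [5,6,7]

so the chain groups are C_0 ≅ Z^9, C_1 ≅ Z^27, C_2 ≅ Z^18.

The boundary map ∂_1: C_1 → C_0 is given by ∂[p,q] = [q] − [p].
The 9×27 boundary matrix has rank 8 and Smith normal form diag(1,1,1,1,1,1,1,1).

Boundary ∂_2: C_2 → C_1 acts by ∂[p,q,r] = [q,r] − [p,r] + [p,q]. For instance
  ∂[0,6,8] = [6,8] − [0,8] + [0,6],
  ∂[1,2,3] = [2,3] − [1,3] + [1,2].
The resulting 27×18 matrix has rank 18, and its Smith normal form has invariant factors (1,1,1,1,1,1,1,1,1,1,1,1,1,1,1,1,1,2).

From H_k ≅ ker(∂_k) / im(∂_{k+1}) we obtain:

  H_0: rank C_0 − rank ∂_1 = 9 − 8 = 1, and the invariant factors of ∂_1 are all 1, so H_0 ≅ Z.
  H_1: rank ker ∂_1 − rank ∂_2 = (27 − 8) − 18 = 1, and ∂_2 has invariant factor 2 > 1, so H_1 ≅ Z ⊕ Z/2.
  H_2: rank ker ∂_2 − rank ∂_3 = (18 − 18) − 0 = 0, and there is no ∂_3, so H_2 ≅ 0.

H_0 = Z,  H_1 = Z ⊕ Z/2,  H_2 = 0.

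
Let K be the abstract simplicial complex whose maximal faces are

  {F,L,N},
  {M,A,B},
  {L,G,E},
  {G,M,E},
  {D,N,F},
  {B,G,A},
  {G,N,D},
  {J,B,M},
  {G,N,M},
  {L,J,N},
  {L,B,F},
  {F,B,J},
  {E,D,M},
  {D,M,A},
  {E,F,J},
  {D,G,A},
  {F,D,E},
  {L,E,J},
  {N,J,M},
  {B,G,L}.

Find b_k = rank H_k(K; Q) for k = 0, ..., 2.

Order the vertices as A < B < D < E < F < G < J < L < M < N. Listing each simplex with vertices in this order, K has dimension 2 with simplices:

  0-simplices (10): A, B, D, E, F, G, J, L, M, N
  1-simplices (30): AB, AD, AG, AM, BF, BG, BJ, BL, BM, DE, DF, DG, DM, DN, EF, EG, EJ, EL, EM, FJ, FL, FN, GL, GM, GN, JL, JM, JN, LN, MN
  2-simplices (20): ABG, ABM, ADG, ADM, BFJ, BFL, BGL, BJM, DEF, DEM, DFN, DGN, EFJ, EGL, EGM, EJL, FLN, GMN, JLN, JMN

Hence C_0 ≅ Z^10, C_1 ≅ Z^30, C_2 ≅ Z^20.

∂_1: C_1 → C_0 maps an edge to its endpoints' difference, ∂[p,q] = q − p. For instance
  ∂EG = G − E.
As a 10×30 matrix over Z this has rank 9, with invariant factors (1,1,1,1,1,1,1,1,1).

Boundary ∂_2: C_2 → C_1 maps a triangle to the signed sum of its edges. For instance
  ∂JMN = MN − JN + JM,
  ∂BFJ = FJ − BJ + BF.
The resulting 30×20 matrix has rank 20, and its Smith normal form has invariant factors (1,1,1,1,1,1,1,1,1,1,1,1,1,1,1,1,1,1,1,2).

Computing H_k = (kernel of ∂_k) / (image of ∂_{k+1}):

  H_0: rank C_0 − rank ∂_1 = 10 − 9 = 1, and the invariant factors of ∂_1 are all 1, so H_0 = Z.
  H_1: rank ker ∂_1 − rank ∂_2 = (30 − 9) − 20 = 1, and ∂_2 has invariant factor 2 > 1, so H_1 = Z ⊕ Z/2Z.
  H_2: rank ker ∂_2 − rank ∂_3 = (20 − 20) − 0 = 0, and there is no ∂_3, so H_2 = 0.

(K is a triangulation of the Klein bottle.)

Hence the Betti numbers are b_0 = 1, b_1 = 1, b_2 = 0.

b_0 = 1, b_1 = 1, b_2 = 0.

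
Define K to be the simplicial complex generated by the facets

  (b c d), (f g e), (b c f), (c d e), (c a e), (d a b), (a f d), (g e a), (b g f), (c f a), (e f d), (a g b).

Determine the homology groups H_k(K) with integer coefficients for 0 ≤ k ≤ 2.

H_0 = Z,  H_1 = Z/2Z,  H_2 = 0.

Order the vertices as a < b < c < d < e < f < g. Listing each simplex with vertices in this order, K has dimension 2 with simplices:

  0-simplices (7): a, b, c, d, e, f, g
  1-simplices (18): ab, ac, ad, ae, af, ag, bc, bd, bf, bg, cd, ce, cf, de, df, ef, eg, fg
  2-simplices (12): abd, abg, ace, acf, adf, aeg, bcd, bcf, bfg, cde, def, efg

Hence C_0 ≅ Z^7, C_1 ≅ Z^18, C_2 ≅ Z^12.

The boundary map ∂_1: C_1 → C_0 sends each edge [p,q] (with p < q) to q − p. For instance
  ∂ae = e − a.
The resulting 7×18 matrix has rank 6, and its Smith normal form has invariant factors (1,1,1,1,1,1).

The boundary map ∂_2: C_2 → C_1 sends each 2-simplex [p,q,r] to [q,r] − [p,r] + [p,q]. For instance
  ∂acf = cf − af + ac,
  ∂bcd = cd − bd + bc.
The 18×12 boundary matrix has rank 12 and Smith normal form diag(1,1,1,1,1,1,1,1,1,1,1,2).

Now H_k = ker ∂_k / im ∂_{k+1}, so:

  H_0: rank C_0 − rank ∂_1 = 7 − 6 = 1, and the invariant factors of ∂_1 are all 1, so H_0 ≅ Z.
  H_1: rank ker ∂_1 − rank ∂_2 = (18 − 6) − 12 = 0, and ∂_2 has invariant factor 2 > 1, so H_1 ≅ Z/2Z.
  H_2: rank ker ∂_2 − rank ∂_3 = (12 − 12) − 0 = 0, and there is no ∂_3, so H_2 ≅ 0.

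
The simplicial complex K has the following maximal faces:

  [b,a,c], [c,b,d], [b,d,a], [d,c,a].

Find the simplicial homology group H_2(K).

H_2 = Z.

We work with the vertex ordering a < b < c < d. The simplices of K, each written with vertices in increasing order, are:

  0-simplices (4): a, b, c, d
  1-simplices (6): ab, ac, ad, bc, bd, cd
  2-simplices (4): abc, abd, acd, bcd

so the chain groups are C_0 ≅ Z^4, C_1 ≅ Z^6, C_2 ≅ Z^4.

∂_1: C_1 → C_0 is given by ∂[p,q] = [q] − [p].
This gives a 4×6 integer matrix of rank 3; reducing to Smith normal form yields diagonal entries (1,1,1).

The boundary map ∂_2: C_2 → C_1 maps a triangle to the signed sum of its edges. For instance
  ∂acd = cd − ad + ac,
  ∂abc = bc − ac + ab.
The 6×4 boundary matrix has rank 3 and Smith normal form diag(1,1,1).

Reading off H_k = ker ∂_k / im ∂_{k+1}:

  H_2: rank ker ∂_2 − rank ∂_3 = (4 − 3) − 0 = 1, and there is no ∂_3, so H_2 ≅ Z.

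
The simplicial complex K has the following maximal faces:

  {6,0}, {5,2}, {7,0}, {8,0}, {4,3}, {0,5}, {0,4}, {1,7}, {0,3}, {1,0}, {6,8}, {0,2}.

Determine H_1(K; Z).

Order the vertices as 0 < 1 < 2 < 3 < 4 < 5 < 6 < 7 < 8. Listing each simplex with vertices in this order, K has dimension 1 with simplices:

  0-simplices (9): [0], [1], [2], [3], [4], [5], [6], [7], [8]
  1-simplices (12): [0,1], [0,2], [0,3], [0,4], [0,5], [0,6], [0,7], [0,8], [1,7], [2,5], [3,4], [6,8]

so the chain groups are C_0 ≅ Z^9, C_1 ≅ Z^12.

Boundary ∂_1: C_1 → C_0 sends each edge [p,q] (with p < q) to q − p. For instance
  ∂[6,8] = [8] − [6].
This gives a 9×12 integer matrix of rank 8; reducing to Smith normal form yields diagonal entries (1,1,1,1,1,1,1,1).

Reading off H_k = ker ∂_k / im ∂_{k+1}:

  H_1: rank ker ∂_1 − rank ∂_2 = (12 − 8) − 0 = 4, and there is no ∂_2, so H_1 ≅ Z^4.

H_1 = Z^4.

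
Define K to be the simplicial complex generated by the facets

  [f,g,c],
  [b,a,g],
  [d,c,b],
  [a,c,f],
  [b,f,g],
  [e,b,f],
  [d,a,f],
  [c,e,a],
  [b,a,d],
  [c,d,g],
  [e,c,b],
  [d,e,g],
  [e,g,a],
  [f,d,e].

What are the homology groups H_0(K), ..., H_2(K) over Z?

H_0 = Z,  H_1 = Z^2,  H_2 = Z.

We work with the vertex ordering a < b < c < d < e < f < g. The simplices of K, each written with vertices in increasing order, are:

  0-simplices (7): a, b, c, d, e, f, g
  1-simplices (21): ab, ac, ad, ae, af, ag, bc, bd, be, bf, bg, cd, ce, cf, cg, de, df, dg, ef, eg, fg
  2-simplices (14): abd, abg, ace, acf, adf, aeg, bcd, bce, bef, bfg, cdg, cfg, def, deg

giving chain groups C_0 ≅ Z^7, C_1 ≅ Z^21, C_2 ≅ Z^14.

The boundary map ∂_1: C_1 → C_0 maps an edge to its endpoints' difference, ∂[p,q] = q − p.
This gives a 7×21 integer matrix of rank 6; reducing to Smith normal form yields diagonal entries (1,1,1,1,1,1).

∂_2: C_2 → C_1 sends each 2-simplex [p,q,r] to [q,r] − [p,r] + [p,q]. For instance
  ∂deg = eg − dg + de,
  ∂acf = cf − af + ac.
The 21×14 boundary matrix has rank 13 and Smith normal form diag(1,1,1,1,1,1,1,1,1,1,1,1,1).

From H_k ≅ ker(∂_k) / im(∂_{k+1}) we obtain:

  H_0: rank C_0 − rank ∂_1 = 7 − 6 = 1, and the invariant factors of ∂_1 are all 1, so H_0 ≅ Z.
  H_1: rank ker ∂_1 − rank ∂_2 = (21 − 6) − 13 = 2, and the invariant factors of ∂_2 are all 1, so H_1 ≅ Z^2.
  H_2: rank ker ∂_2 − rank ∂_3 = (14 − 13) − 0 = 1, and there is no ∂_3, so H_2 ≅ Z.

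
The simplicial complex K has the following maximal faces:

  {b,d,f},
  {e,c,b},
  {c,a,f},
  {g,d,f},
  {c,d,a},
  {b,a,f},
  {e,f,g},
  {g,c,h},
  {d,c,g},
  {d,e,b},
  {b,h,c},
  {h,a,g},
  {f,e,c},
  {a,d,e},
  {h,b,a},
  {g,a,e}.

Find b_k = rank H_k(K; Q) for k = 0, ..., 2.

K has 8 vertices, 24 edges, 16 triangles.
rank ∂_0 = 0, rank ∂_1 = 7 ⇒ b_0 = 8 − 0 − 7 = 1; all invariant factors of ∂_1 are 1 so no torsion. So H_0 ≅ Z.
rank ∂_1 = 7, rank ∂_2 = 15 ⇒ b_1 = 24 − 7 − 15 = 2; all invariant factors of ∂_2 are 1 so no torsion. So H_1 ≅ Z^2.
rank ∂_2 = 15, rank ∂_3 = 0 ⇒ b_2 = 16 − 15 − 0 = 1. So H_2 ≅ Z.

b_0 = 1, b_1 = 2, b_2 = 1.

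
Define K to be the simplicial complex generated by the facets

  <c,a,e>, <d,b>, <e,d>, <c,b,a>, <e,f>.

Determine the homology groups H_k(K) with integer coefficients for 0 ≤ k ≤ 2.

H_0 = Z,  H_1 = Z,  H_2 = 0.

K has 6 vertices, 8 edges, 2 triangles.
rank ∂_0 = 0, rank ∂_1 = 5 ⇒ b_0 = 6 − 0 − 5 = 1; all invariant factors of ∂_1 are 1 so no torsion. So H_0 ≅ Z.
rank ∂_1 = 5, rank ∂_2 = 2 ⇒ b_1 = 8 − 5 − 2 = 1; all invariant factors of ∂_2 are 1 so no torsion. So H_1 ≅ Z.
rank ∂_2 = 2, rank ∂_3 = 0 ⇒ b_2 = 2 − 2 − 0 = 0. So H_2 ≅ 0.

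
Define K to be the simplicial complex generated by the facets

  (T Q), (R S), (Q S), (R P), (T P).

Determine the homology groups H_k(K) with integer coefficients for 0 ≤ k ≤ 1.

Order the vertices as P < Q < R < S < T. Listing each simplex with vertices in this order, K has dimension 1 with simplices:

  0-simplices (5): P, Q, R, S, T
  1-simplices (5): PR, PT, QS, QT, RS

giving chain groups C_0 ≅ Z^5, C_1 ≅ Z^5.

∂_1: C_1 → C_0 sends each edge [p,q] (with p < q) to q − p.
This gives a 5×5 integer matrix of rank 4; reducing to Smith normal form yields diagonal entries (1,1,1,1).

Computing H_k = (kernel of ∂_k) / (image of ∂_{k+1}):

  H_0: rank C_0 − rank ∂_1 = 5 − 4 = 1, and the invariant factors of ∂_1 are all 1, so H_0 = Z.
  H_1: rank ker ∂_1 − rank ∂_2 = (5 − 4) − 0 = 1, and there is no ∂_2, so H_1 = Z.

(K is a triangulation of the circle S^1.)

H_0 = Z,  H_1 = Z.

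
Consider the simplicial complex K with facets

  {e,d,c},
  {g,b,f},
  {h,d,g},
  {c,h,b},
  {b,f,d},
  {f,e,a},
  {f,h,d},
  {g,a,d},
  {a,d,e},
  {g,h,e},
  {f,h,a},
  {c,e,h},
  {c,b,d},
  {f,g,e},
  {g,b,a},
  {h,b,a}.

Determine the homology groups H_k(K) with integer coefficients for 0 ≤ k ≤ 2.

H_0 = Z,  H_1 = Z^2,  H_2 = Z.

We work with the vertex ordering a < b < c < d < e < f < g < h. The simplices of K, each written with vertices in increasing order, are:

  0-simplices (8): a, b, c, d, e, f, g, h
  1-simplices (24): ab, ad, ae, af, ag, ah, bc, bd, bf, bg, bh, cd, ce, ch, de, df, dg, dh, ef, eg, eh, fg, fh, gh
  2-simplices (16): abg, abh, ade, adg, aef, afh, bcd, bch, bdf, bfg, cde, ceh, dfh, dgh, efg, egh

so the chain groups are C_0 ≅ Z^8, C_1 ≅ Z^24, C_2 ≅ Z^16.

Boundary ∂_1: C_1 → C_0 sends each edge [p,q] (with p < q) to q − p. For instance
  ∂bh = h − b.
As a 8×24 matrix over Z this has rank 7, with invariant factors (1,1,1,1,1,1,1).

∂_2: C_2 → C_1 acts by ∂[p,q,r] = [q,r] − [p,r] + [p,q]. For instance
  ∂bcd = cd − bd + bc,
  ∂adg = dg − ag + ad.
The resulting 24×16 matrix has rank 15, and its Smith normal form has invariant factors (1,1,1,1,1,1,1,1,1,1,1,1,1,1,1).

Computing H_k = (kernel of ∂_k) / (image of ∂_{k+1}):

  H_0: rank C_0 − rank ∂_1 = 8 − 7 = 1, and the invariant factors of ∂_1 are all 1, so H_0 ≅ Z.
  H_1: rank ker ∂_1 − rank ∂_2 = (24 − 7) − 15 = 2, and the invariant factors of ∂_2 are all 1, so H_1 ≅ Z^2.
  H_2: rank ker ∂_2 − rank ∂_3 = (16 − 15) − 0 = 1, and there is no ∂_3, so H_2 ≅ Z.

As a check, the Euler characteristic is 8 − 24 + 16 = 0, which agrees with 1 − 2 + 1 = 0.
(K is a triangulation of the torus T^2.)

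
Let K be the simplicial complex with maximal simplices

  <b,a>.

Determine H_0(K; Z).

Take the total order a < b on the vertex set. Then K (dimension 1) consists of the simplices:

  0-simplices (2): a, b
  1-simplices (1): ab

giving chain groups C_0 ≅ Z^2, C_1 ≅ Z^1.

Boundary ∂_1: C_1 → C_0 maps an edge to its endpoints' difference, ∂[p,q] = q − p.
As a 2×1 matrix over Z this has rank 1, with invariant factors (1).

Reading off H_k = ker ∂_k / im ∂_{k+1}:

  H_0: rank C_0 − rank ∂_1 = 2 − 1 = 1, and the invariant factors of ∂_1 are all 1, so H_0 ≅ Z.

(K is a triangulation of the 1-simplex.)

H_0 ≅ Z.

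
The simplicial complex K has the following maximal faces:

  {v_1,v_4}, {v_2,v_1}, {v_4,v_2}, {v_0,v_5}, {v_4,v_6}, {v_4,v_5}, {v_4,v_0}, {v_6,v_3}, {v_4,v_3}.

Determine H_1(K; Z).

H_1 = Z^3.

K has 7 vertices, 9 edges.
rank ∂_1 = 6, rank ∂_2 = 0 ⇒ b_1 = 9 − 6 − 0 = 3. So H_1 ≅ Z^3.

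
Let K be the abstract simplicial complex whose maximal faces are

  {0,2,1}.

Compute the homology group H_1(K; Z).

Order the vertices as 0 < 1 < 2. Listing each simplex with vertices in this order, K has dimension 2 with simplices:

  0-simplices (3): [0], [1], [2]
  1-simplices (3): [0,1], [0,2], [1,2]
  2-simplices (1): [0,1,2]

giving chain groups C_0 ≅ Z^3, C_1 ≅ Z^3, C_2 ≅ Z^1.

The boundary map ∂_1: C_1 → C_0 is given by ∂[p,q] = [q] − [p].
The 3×3 boundary matrix has rank 2 and Smith normal form diag(1,1).

Boundary ∂_2: C_2 → C_1 acts by ∂[p,q,r] = [q,r] − [p,r] + [p,q]. For instance
  ∂[0,1,2] = [1,2] − [0,2] + [0,1].
The resulting 3×1 matrix has rank 1, and its Smith normal form has invariant factors (1).

Computing H_k = (kernel of ∂_k) / (image of ∂_{k+1}):

  H_1: rank ker ∂_1 − rank ∂_2 = (3 − 2) − 1 = 0, and the invariant factors of ∂_2 are all 1, so H_1 = 0.

(K is a triangulation of the 2-simplex.)

H_1 ≅ 0.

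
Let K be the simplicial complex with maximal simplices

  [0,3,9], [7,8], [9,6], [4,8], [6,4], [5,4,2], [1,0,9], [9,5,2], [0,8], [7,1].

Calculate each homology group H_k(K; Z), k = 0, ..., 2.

Take the total order 0 < 1 < 2 < 3 < 4 < 5 < 6 < 7 < 8 < 9 on the vertex set. Then K (dimension 2) consists of the simplices:

  0-simplices (10): [0], [1], [2], [3], [4], [5], [6], [7], [8], [9]
  1-simplices (16): [0,1], [0,3], [0,8], [0,9], [1,7], [1,9], [2,4], [2,5], [2,9], [3,9], [4,5], [4,6], [4,8], [5,9], [6,9], [7,8]
  2-simplices (4): [0,1,9], [0,3,9], [2,4,5], [2,5,9]

Hence C_0 ≅ Z^10, C_1 ≅ Z^16, C_2 ≅ Z^4.

The boundary map ∂_1: C_1 → C_0 sends each edge [p,q] (with p < q) to q − p. For instance
  ∂[0,8] = [8] − [0].
As a 10×16 matrix over Z this has rank 9, with invariant factors (1,1,1,1,1,1,1,1,1).

Boundary ∂_2: C_2 → C_1 maps a triangle to the signed sum of its edges. For instance
  ∂[0,3,9] = [3,9] − [0,9] + [0,3],
  ∂[2,4,5] = [4,5] − [2,5] + [2,4].
The 16×4 boundary matrix has rank 4 and Smith normal form diag(1,1,1,1).

Now H_k = ker ∂_k / im ∂_{k+1}, so:

  H_0: rank C_0 − rank ∂_1 = 10 − 9 = 1, and the invariant factors of ∂_1 are all 1, so H_0 = Z.
  H_1: rank ker ∂_1 − rank ∂_2 = (16 − 9) − 4 = 3, and the invariant factors of ∂_2 are all 1, so H_1 = Z^3.
  H_2: rank ker ∂_2 − rank ∂_3 = (4 − 4) − 0 = 0, and there is no ∂_3, so H_2 = 0.

H_0 = Z,  H_1 = Z^3,  H_2 = 0.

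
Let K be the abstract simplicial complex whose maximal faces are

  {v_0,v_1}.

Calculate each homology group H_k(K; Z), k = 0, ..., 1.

H_0 ≅ Z,  H_1 = 0.

Fix the vertex order v_0 < v_1 and write every simplex with vertices in increasing order. Then dim K = 1 and the simplices of K are:

  0-simplices (2): [v_0], [v_1]
  1-simplices (1): [v_0,v_1]

so the chain groups are C_0 ≅ Z^2, C_1 ≅ Z^1.

The boundary map ∂_1: C_1 → C_0 is given by ∂[p,q] = [q] − [p]. For instance
  ∂[v_0,v_1] = [v_1] − [v_0].
As a 2×1 matrix over Z this has rank 1, with invariant factors (1).

Computing H_k = (kernel of ∂_k) / (image of ∂_{k+1}):

  H_0: rank C_0 − rank ∂_1 = 2 − 1 = 1, and the invariant factors of ∂_1 are all 1, so H_0 = Z.
  H_1: rank ker ∂_1 − rank ∂_2 = (1 − 1) − 0 = 0, and there is no ∂_2, so H_1 = 0.

As a check, the Euler characteristic is 2 − 1 = 1, which agrees with 1 − 0 = 1.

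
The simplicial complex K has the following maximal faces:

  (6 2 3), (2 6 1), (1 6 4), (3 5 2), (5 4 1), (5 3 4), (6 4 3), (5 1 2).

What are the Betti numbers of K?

b_0 = 1, b_1 = 0, b_2 = 1.

Fix the vertex order 1 < 2 < 3 < 4 < 5 < 6 and write every simplex with vertices in increasing order. Then dim K = 2 and the simplices of K are:

  0-simplices (6): [1], [2], [3], [4], [5], [6]
  1-simplices (12): [1,2], [1,4], [1,5], [1,6], [2,3], [2,5], [2,6], [3,4], [3,5], [3,6], [4,5], [4,6]
  2-simplices (8): [1,2,5], [1,2,6], [1,4,5], [1,4,6], [2,3,5], [2,3,6], [3,4,5], [3,4,6]

giving chain groups C_0 ≅ Z^6, C_1 ≅ Z^12, C_2 ≅ Z^8.

Boundary ∂_1: C_1 → C_0 maps an edge to its endpoints' difference, ∂[p,q] = q − p.
As a 6×12 matrix over Z this has rank 5, with invariant factors (1,1,1,1,1).

The boundary map ∂_2: C_2 → C_1 acts by ∂[p,q,r] = [q,r] − [p,r] + [p,q]. For instance
  ∂[2,3,6] = [3,6] − [2,6] + [2,3],
  ∂[1,2,5] = [2,5] − [1,5] + [1,2].
As a 12×8 matrix over Z this has rank 7, with invariant factors (1,1,1,1,1,1,1).

Reading off H_k = ker ∂_k / im ∂_{k+1}:

  H_0: rank C_0 − rank ∂_1 = 6 − 5 = 1, and the invariant factors of ∂_1 are all 1, so H_0 = Z.
  H_1: rank ker ∂_1 − rank ∂_2 = (12 − 5) − 7 = 0, and the invariant factors of ∂_2 are all 1, so H_1 = 0.
  H_2: rank ker ∂_2 − rank ∂_3 = (8 − 7) − 0 = 1, and there is no ∂_3, so H_2 = Z.

As a check, the Euler characteristic is 6 − 12 + 8 = 2, which agrees with 1 − 0 + 1 = 2.
(K is a triangulation of the 2-sphere S^2.)

Hence the Betti numbers are b_0 = 1, b_1 = 0, b_2 = 1.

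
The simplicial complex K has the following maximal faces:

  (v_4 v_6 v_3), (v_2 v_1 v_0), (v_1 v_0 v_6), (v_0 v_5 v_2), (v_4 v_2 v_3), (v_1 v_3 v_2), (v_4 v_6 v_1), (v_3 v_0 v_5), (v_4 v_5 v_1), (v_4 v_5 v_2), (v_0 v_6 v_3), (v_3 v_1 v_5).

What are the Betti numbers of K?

Take the total order v_0 < v_1 < v_2 < v_3 < v_4 < v_5 < v_6 on the vertex set. Then K (dimension 2) consists of the simplices:

  0-simplices (7): [v_0], [v_1], [v_2], [v_3], [v_4], [v_5], [v_6]
  1-simplices (18): (18 of them)
  2-simplices (12): (12 of them)

so the chain groups are C_0 ≅ Z^7, C_1 ≅ Z^18, C_2 ≅ Z^12.

The boundary map ∂_1: C_1 → C_0 sends each edge [p,q] (with p < q) to q − p. For instance
  ∂[v_3,v_5] = [v_5] − [v_3].
The 7×18 boundary matrix has rank 6 and Smith normal form diag(1,1,1,1,1,1).

Boundary ∂_2: C_2 → C_1 maps a triangle to the signed sum of its edges. For instance
  ∂[v_0,v_3,v_6] = [v_3,v_6] − [v_0,v_6] + [v_0,v_3],
  ∂[v_0,v_1,v_6] = [v_1,v_6] − [v_0,v_6] + [v_0,v_1].
The resulting 18×12 matrix has rank 12, and its Smith normal form has invariant factors (1,1,1,1,1,1,1,1,1,1,1,2).

From H_k ≅ ker(∂_k) / im(∂_{k+1}) we obtain:

  H_0: rank C_0 − rank ∂_1 = 7 − 6 = 1, and the invariant factors of ∂_1 are all 1, so H_0 ≅ Z.
  H_1: rank ker ∂_1 − rank ∂_2 = (18 − 6) − 12 = 0, and ∂_2 has invariant factor 2 > 1, so H_1 ≅ Z/2Z.
  H_2: rank ker ∂_2 − rank ∂_3 = (12 − 12) − 0 = 0, and there is no ∂_3, so H_2 ≅ 0.

As a check, the Euler characteristic is 7 − 18 + 12 = 1, which agrees with 1 − 0 + 0 = 1.
(K is a triangulation of the real projective plane RP^2.)

Hence the Betti numbers are b_0 = 1, b_1 = 0, b_2 = 0.

b_0 = 1, b_1 = 0, b_2 = 0.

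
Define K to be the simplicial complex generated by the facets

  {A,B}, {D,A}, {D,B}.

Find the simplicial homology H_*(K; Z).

H_0 = Z,  H_1 = Z.

Fix the vertex order A < B < D and write every simplex with vertices in increasing order. Then dim K = 1 and the simplices of K are:

  0-simplices (3): A, B, D
  1-simplices (3): AB, AD, BD

giving chain groups C_0 ≅ Z^3, C_1 ≅ Z^3.

∂_1: C_1 → C_0 is given by ∂[p,q] = [q] − [p].
This gives a 3×3 integer matrix of rank 2; reducing to Smith normal form yields diagonal entries (1,1).

Now H_k = ker ∂_k / im ∂_{k+1}, so:

  H_0: rank C_0 − rank ∂_1 = 3 − 2 = 1, and the invariant factors of ∂_1 are all 1, so H_0 = Z.
  H_1: rank ker ∂_1 − rank ∂_2 = (3 − 2) − 0 = 1, and there is no ∂_2, so H_1 = Z.

As a check, the Euler characteristic is 3 − 3 = 0, which agrees with 1 − 1 = 0.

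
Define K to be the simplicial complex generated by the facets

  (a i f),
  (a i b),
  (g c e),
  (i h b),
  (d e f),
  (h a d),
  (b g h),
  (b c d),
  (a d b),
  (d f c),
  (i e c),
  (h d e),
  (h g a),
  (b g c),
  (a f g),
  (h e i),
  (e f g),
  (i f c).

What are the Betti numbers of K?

b_0 = 1, b_1 = 1, b_2 = 0.

Fix the vertex order a < b < c < d < e < f < g < h < i and write every simplex with vertices in increasing order. Then dim K = 2 and the simplices of K are:

  0-simplices (9): a, b, c, d, e, f, g, h, i
  1-simplices (27): ab, ad, af, ag, ah, ai, bc, bd, bg, bh, bi, cd, ce, cf, cg, ci, de, df, dh, ef, eg, eh, ei, fg, fi, gh, hi
  2-simplices (18): abd, abi, adh, afg, afi, agh, bcd, bcg, bgh, bhi, cdf, ceg, cei, cfi, def, deh, efg, ehi

so the chain groups are C_0 ≅ Z^9, C_1 ≅ Z^27, C_2 ≅ Z^18.

∂_1: C_1 → C_0 maps an edge to its endpoints' difference, ∂[p,q] = q − p.
As a 9×27 matrix over Z this has rank 8, with invariant factors (1,1,1,1,1,1,1,1).

The boundary map ∂_2: C_2 → C_1 acts by ∂[p,q,r] = [q,r] − [p,r] + [p,q]. For instance
  ∂cdf = df − cf + cd,
  ∂adh = dh − ah + ad.
This gives a 27×18 integer matrix of rank 18; reducing to Smith normal form yields diagonal entries (1,1,1,1,1,1,1,1,1,1,1,1,1,1,1,1,1,2).

Now H_k = ker ∂_k / im ∂_{k+1}, so:

  H_0: rank C_0 − rank ∂_1 = 9 − 8 = 1, and the invariant factors of ∂_1 are all 1, so H_0 ≅ Z.
  H_1: rank ker ∂_1 − rank ∂_2 = (27 − 8) − 18 = 1, and ∂_2 has invariant factor 2 > 1, so H_1 ≅ Z ⊕ Z/2Z.
  H_2: rank ker ∂_2 − rank ∂_3 = (18 − 18) − 0 = 0, and there is no ∂_3, so H_2 ≅ 0.

Hence the Betti numbers are b_0 = 1, b_1 = 1, b_2 = 0.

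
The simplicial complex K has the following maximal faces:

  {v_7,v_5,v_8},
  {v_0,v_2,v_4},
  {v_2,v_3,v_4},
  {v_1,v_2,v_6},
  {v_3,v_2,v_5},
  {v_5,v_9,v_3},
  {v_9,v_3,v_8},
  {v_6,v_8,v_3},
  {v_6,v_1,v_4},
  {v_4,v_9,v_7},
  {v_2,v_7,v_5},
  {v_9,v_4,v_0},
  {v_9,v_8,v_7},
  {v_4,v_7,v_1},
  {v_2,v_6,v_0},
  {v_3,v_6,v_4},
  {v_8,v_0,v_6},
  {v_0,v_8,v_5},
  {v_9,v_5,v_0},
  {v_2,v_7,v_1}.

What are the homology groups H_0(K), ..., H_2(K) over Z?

Fix the vertex order v_0 < v_1 < v_2 < v_3 < v_4 < v_5 < v_6 < v_7 < v_8 < v_9 and write every simplex with vertices in increasing order. Then dim K = 2 and the simplices of K are:

  0-simplices (10): [v_0], [v_1], [v_2], [v_3], [v_4], [v_5], [v_6], [v_7], [v_8], [v_9]
  1-simplices (30): (30 of them)
  2-simplices (20): (20 of them)

Hence C_0 ≅ Z^10, C_1 ≅ Z^30, C_2 ≅ Z^20.

Boundary ∂_1: C_1 → C_0 is given by ∂[p,q] = [q] − [p].
As a 10×30 matrix over Z this has rank 9, with invariant factors (1,1,1,1,1,1,1,1,1).

∂_2: C_2 → C_1 acts by ∂[p,q,r] = [q,r] − [p,r] + [p,q]. For instance
  ∂[v_2,v_3,v_5] = [v_3,v_5] − [v_2,v_5] + [v_2,v_3],
  ∂[v_0,v_5,v_9] = [v_5,v_9] − [v_0,v_9] + [v_0,v_5].
The resulting 30×20 matrix has rank 20, and its Smith normal form has invariant factors (1,1,1,1,1,1,1,1,1,1,1,1,1,1,1,1,1,1,1,2).

Reading off H_k = ker ∂_k / im ∂_{k+1}:

  H_0: rank C_0 − rank ∂_1 = 10 − 9 = 1, and the invariant factors of ∂_1 are all 1, so H_0 = Z.
  H_1: rank ker ∂_1 − rank ∂_2 = (30 − 9) − 20 = 1, and ∂_2 has invariant factor 2 > 1, so H_1 = Z ⊕ Z_2.
  H_2: rank ker ∂_2 − rank ∂_3 = (20 − 20) − 0 = 0, and there is no ∂_3, so H_2 = 0.

As a check, the Euler characteristic is 10 − 30 + 20 = 0, which agrees with 1 − 1 + 0 = 0.

H_0 ≅ Z,  H_1 ≅ Z ⊕ Z_2,  H_2 = 0.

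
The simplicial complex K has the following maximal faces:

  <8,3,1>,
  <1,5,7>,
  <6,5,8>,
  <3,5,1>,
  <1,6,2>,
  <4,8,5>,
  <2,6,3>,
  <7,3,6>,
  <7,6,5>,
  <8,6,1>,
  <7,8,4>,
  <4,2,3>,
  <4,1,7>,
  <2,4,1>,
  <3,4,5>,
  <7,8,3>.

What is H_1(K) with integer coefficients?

Fix the vertex order 1 < 2 < 3 < 4 < 5 < 6 < 7 < 8 and write every simplex with vertices in increasing order. Then dim K = 2 and the simplices of K are:

  0-simplices (8): [1], [2], [3], [4], [5], [6], [7], [8]
  1-simplices (24): (24 of them)
  2-simplices (16): [1,2,4], [1,2,6], [1,3,5], [1,3,8], [1,4,7], [1,5,7], [1,6,8], [2,3,4], [2,3,6], [3,4,5], [3,6,7], [3,7,8], [4,5,8], [4,7,8], [5,6,7], [5,6,8]

giving chain groups C_0 ≅ Z^8, C_1 ≅ Z^24, C_2 ≅ Z^16.

∂_1: C_1 → C_0 is given by ∂[p,q] = [q] − [p]. For instance
  ∂[1,6] = [6] − [1].
As a 8×24 matrix over Z this has rank 7, with invariant factors (1,1,1,1,1,1,1).

Boundary ∂_2: C_2 → C_1 maps a triangle to the signed sum of its edges. For instance
  ∂[5,6,8] = [6,8] − [5,8] + [5,6],
  ∂[5,6,7] = [6,7] − [5,7] + [5,6].
This gives a 24×16 integer matrix of rank 15; reducing to Smith normal form yields diagonal entries (1,1,1,1,1,1,1,1,1,1,1,1,1,1,1).

From H_k ≅ ker(∂_k) / im(∂_{k+1}) we obtain:

  H_1: rank ker ∂_1 − rank ∂_2 = (24 − 7) − 15 = 2, and the invariant factors of ∂_2 are all 1, so H_1 ≅ Z^2.

(K is a triangulation of the torus T^2.)

H_1 = Z^2.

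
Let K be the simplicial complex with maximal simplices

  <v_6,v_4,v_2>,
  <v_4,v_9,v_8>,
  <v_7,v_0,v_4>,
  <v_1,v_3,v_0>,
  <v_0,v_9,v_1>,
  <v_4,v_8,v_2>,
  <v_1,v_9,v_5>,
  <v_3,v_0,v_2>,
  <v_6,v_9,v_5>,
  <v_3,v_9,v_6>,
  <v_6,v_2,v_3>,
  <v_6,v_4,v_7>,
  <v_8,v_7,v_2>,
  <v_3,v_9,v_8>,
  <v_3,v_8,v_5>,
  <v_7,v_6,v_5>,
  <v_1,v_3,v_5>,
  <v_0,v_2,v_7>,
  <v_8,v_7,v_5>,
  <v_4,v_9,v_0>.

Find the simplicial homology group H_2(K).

H_2 = 0.

We work with the vertex ordering v_0 < v_1 < v_2 < v_3 < v_4 < v_5 < v_6 < v_7 < v_8 < v_9. The simplices of K, each written with vertices in increasing order, are:

  0-simplices (10): [v_0], [v_1], [v_2], [v_3], [v_4], [v_5], [v_6], [v_7], [v_8], [v_9]
  1-simplices (30): (30 of them)
  2-simplices (20): (20 of them)

Hence C_0 ≅ Z^10, C_1 ≅ Z^30, C_2 ≅ Z^20.

∂_1: C_1 → C_0 is given by ∂[p,q] = [q] − [p]. For instance
  ∂[v_3,v_8] = [v_8] − [v_3].
The 10×30 boundary matrix has rank 9 and Smith normal form diag(1,1,1,1,1,1,1,1,1).

∂_2: C_2 → C_1 sends each 2-simplex [p,q,r] to [q,r] − [p,r] + [p,q]. For instance
  ∂[v_4,v_8,v_9] = [v_8,v_9] − [v_4,v_9] + [v_4,v_8],
  ∂[v_1,v_5,v_9] = [v_5,v_9] − [v_1,v_9] + [v_1,v_5].
The 30×20 boundary matrix has rank 20 and Smith normal form diag(1,1,1,1,1,1,1,1,1,1,1,1,1,1,1,1,1,1,1,2).

Reading off H_k = ker ∂_k / im ∂_{k+1}:

  H_2: rank ker ∂_2 − rank ∂_3 = (20 − 20) − 0 = 0, and there is no ∂_3, so H_2 ≅ 0.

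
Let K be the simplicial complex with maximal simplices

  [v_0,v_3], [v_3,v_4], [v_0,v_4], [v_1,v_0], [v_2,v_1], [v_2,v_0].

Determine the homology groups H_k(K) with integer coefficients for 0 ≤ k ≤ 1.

Order the vertices as v_0 < v_1 < v_2 < v_3 < v_4. Listing each simplex with vertices in this order, K has dimension 1 with simplices:

  0-simplices (5): [v_0], [v_1], [v_2], [v_3], [v_4]
  1-simplices (6): [v_0,v_1], [v_0,v_2], [v_0,v_3], [v_0,v_4], [v_1,v_2], [v_3,v_4]

so the chain groups are C_0 ≅ Z^5, C_1 ≅ Z^6.

The boundary map ∂_1: C_1 → C_0 is given by ∂[p,q] = [q] − [p]. For instance
  ∂[v_0,v_2] = [v_2] − [v_0].
The resulting 5×6 matrix has rank 4, and its Smith normal form has invariant factors (1,1,1,1).

From H_k ≅ ker(∂_k) / im(∂_{k+1}) we obtain:

  H_0: rank C_0 − rank ∂_1 = 5 − 4 = 1, and the invariant factors of ∂_1 are all 1, so H_0 = Z.
  H_1: rank ker ∂_1 − rank ∂_2 = (6 − 4) − 0 = 2, and there is no ∂_2, so H_1 = Z^2.

As a check, the Euler characteristic is 5 − 6 = -1, which agrees with 1 − 2 = -1.

H_0 ≅ Z,  H_1 ≅ Z^2.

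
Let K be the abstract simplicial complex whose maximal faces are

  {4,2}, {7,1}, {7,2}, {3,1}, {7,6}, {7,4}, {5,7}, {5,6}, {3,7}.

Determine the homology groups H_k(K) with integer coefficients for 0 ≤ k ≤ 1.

H_0 = Z,  H_1 = Z^3.

Fix the vertex order 1 < 2 < 3 < 4 < 5 < 6 < 7 and write every simplex with vertices in increasing order. Then dim K = 1 and the simplices of K are:

  0-simplices (7): [1], [2], [3], [4], [5], [6], [7]
  1-simplices (9): [1,3], [1,7], [2,4], [2,7], [3,7], [4,7], [5,6], [5,7], [6,7]

Hence C_0 ≅ Z^7, C_1 ≅ Z^9.

∂_1: C_1 → C_0 maps an edge to its endpoints' difference, ∂[p,q] = q − p.
As a 7×9 matrix over Z this has rank 6, with invariant factors (1,1,1,1,1,1).

Now H_k = ker ∂_k / im ∂_{k+1}, so:

  H_0: rank C_0 − rank ∂_1 = 7 − 6 = 1, and the invariant factors of ∂_1 are all 1, so H_0 = Z.
  H_1: rank ker ∂_1 − rank ∂_2 = (9 − 6) − 0 = 3, and there is no ∂_2, so H_1 = Z^3.

As a check, the Euler characteristic is 7 − 9 = -2, which agrees with 1 − 3 = -2.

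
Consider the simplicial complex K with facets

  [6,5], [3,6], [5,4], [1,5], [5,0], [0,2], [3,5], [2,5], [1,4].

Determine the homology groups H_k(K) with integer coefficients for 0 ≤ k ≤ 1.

Order the vertices as 0 < 1 < 2 < 3 < 4 < 5 < 6. Listing each simplex with vertices in this order, K has dimension 1 with simplices:

  0-simplices (7): [0], [1], [2], [3], [4], [5], [6]
  1-simplices (9): [0,2], [0,5], [1,4], [1,5], [2,5], [3,5], [3,6], [4,5], [5,6]

giving chain groups C_0 ≅ Z^7, C_1 ≅ Z^9.

∂_1: C_1 → C_0 maps an edge to its endpoints' difference, ∂[p,q] = q − p. For instance
  ∂[1,4] = [4] − [1].
This gives a 7×9 integer matrix of rank 6; reducing to Smith normal form yields diagonal entries (1,1,1,1,1,1).

Reading off H_k = ker ∂_k / im ∂_{k+1}:

  H_0: rank C_0 − rank ∂_1 = 7 − 6 = 1, and the invariant factors of ∂_1 are all 1, so H_0 ≅ Z.
  H_1: rank ker ∂_1 − rank ∂_2 = (9 − 6) − 0 = 3, and there is no ∂_2, so H_1 ≅ Z^3.

H_0 ≅ Z,  H_1 ≅ Z^3.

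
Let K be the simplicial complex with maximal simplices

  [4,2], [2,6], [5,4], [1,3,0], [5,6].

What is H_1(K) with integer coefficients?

H_1 = Z.

We work with the vertex ordering 0 < 1 < 2 < 3 < 4 < 5 < 6. The simplices of K, each written with vertices in increasing order, are:

  0-simplices (7): [0], [1], [2], [3], [4], [5], [6]
  1-simplices (7): [0,1], [0,3], [1,3], [2,4], [2,6], [4,5], [5,6]
  2-simplices (1): [0,1,3]

so the chain groups are C_0 ≅ Z^7, C_1 ≅ Z^7, C_2 ≅ Z^1.

Boundary ∂_1: C_1 → C_0 sends each edge [p,q] (with p < q) to q − p. For instance
  ∂[2,4] = [4] − [2].
The 7×7 boundary matrix has rank 5 and Smith normal form diag(1,1,1,1,1).

The boundary map ∂_2: C_2 → C_1 maps a triangle to the signed sum of its edges. For instance
  ∂[0,1,3] = [1,3] − [0,3] + [0,1].
As a 7×1 matrix over Z this has rank 1, with invariant factors (1).

From H_k ≅ ker(∂_k) / im(∂_{k+1}) we obtain:

  H_1: rank ker ∂_1 − rank ∂_2 = (7 − 5) − 1 = 1, and the invariant factors of ∂_2 are all 1, so H_1 ≅ Z.

(K is a triangulation of the disjoint union of the 2-simplex and the circle S^1.)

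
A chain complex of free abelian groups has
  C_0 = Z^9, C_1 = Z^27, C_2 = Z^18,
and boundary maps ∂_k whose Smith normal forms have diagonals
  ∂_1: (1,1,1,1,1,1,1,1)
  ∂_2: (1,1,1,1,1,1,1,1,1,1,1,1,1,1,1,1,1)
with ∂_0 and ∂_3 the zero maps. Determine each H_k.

H_0 ≅ Z,  H_1 ≅ Z^2,  H_2 ≅ Z.

H_0: b_0 = 9 − 0 − 8 = 1; torsion from ∂_1 factors > 1: none. So H_0 ≅ Z.
H_1: b_1 = 27 − 8 − 17 = 2; torsion from ∂_2 factors > 1: none. So H_1 ≅ Z^2.
H_2: b_2 = 18 − 17 − 0 = 1; torsion from ∂_3 factors > 1: none. So H_2 ≅ Z.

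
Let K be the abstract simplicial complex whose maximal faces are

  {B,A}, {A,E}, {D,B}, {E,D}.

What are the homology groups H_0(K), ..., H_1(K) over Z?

Fix the vertex order A < B < D < E and write every simplex with vertices in increasing order. Then dim K = 1 and the simplices of K are:

  0-simplices (4): A, B, D, E
  1-simplices (4): AB, AE, BD, DE

Hence C_0 ≅ Z^4, C_1 ≅ Z^4.

∂_1: C_1 → C_0 maps an edge to its endpoints' difference, ∂[p,q] = q − p. For instance
  ∂DE = E − D.
The 4×4 boundary matrix has rank 3 and Smith normal form diag(1,1,1).

From H_k ≅ ker(∂_k) / im(∂_{k+1}) we obtain:

  H_0: rank C_0 − rank ∂_1 = 4 − 3 = 1, and the invariant factors of ∂_1 are all 1, so H_0 = Z.
  H_1: rank ker ∂_1 − rank ∂_2 = (4 − 3) − 0 = 1, and there is no ∂_2, so H_1 = Z.

H_0 = Z,  H_1 = Z.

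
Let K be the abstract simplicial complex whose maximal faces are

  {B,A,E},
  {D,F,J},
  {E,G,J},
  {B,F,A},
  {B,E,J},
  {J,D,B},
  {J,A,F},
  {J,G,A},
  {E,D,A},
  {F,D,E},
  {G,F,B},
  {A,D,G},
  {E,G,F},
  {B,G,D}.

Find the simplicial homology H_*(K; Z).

We work with the vertex ordering A < B < D < E < F < G < J. The simplices of K, each written with vertices in increasing order, are:

  0-simplices (7): A, B, D, E, F, G, J
  1-simplices (21): AB, AD, AE, AF, AG, AJ, BD, BE, BF, BG, BJ, DE, DF, DG, DJ, EF, EG, EJ, FG, FJ, GJ
  2-simplices (14): ABE, ABF, ADE, ADG, AFJ, AGJ, BDG, BDJ, BEJ, BFG, DEF, DFJ, EFG, EGJ

so the chain groups are C_0 ≅ Z^7, C_1 ≅ Z^21, C_2 ≅ Z^14.

Boundary ∂_1: C_1 → C_0 maps an edge to its endpoints' difference, ∂[p,q] = q − p. For instance
  ∂AE = E − A.
The 7×21 boundary matrix has rank 6 and Smith normal form diag(1,1,1,1,1,1).

The boundary map ∂_2: C_2 → C_1 maps a triangle to the signed sum of its edges. For instance
  ∂DEF = EF − DF + DE,
  ∂ADE = DE − AE + AD.
This gives a 21×14 integer matrix of rank 13; reducing to Smith normal form yields diagonal entries (1,1,1,1,1,1,1,1,1,1,1,1,1).

Reading off H_k = ker ∂_k / im ∂_{k+1}:

  H_0: rank C_0 − rank ∂_1 = 7 − 6 = 1, and the invariant factors of ∂_1 are all 1, so H_0 = Z.
  H_1: rank ker ∂_1 − rank ∂_2 = (21 − 6) − 13 = 2, and the invariant factors of ∂_2 are all 1, so H_1 = Z^2.
  H_2: rank ker ∂_2 − rank ∂_3 = (14 − 13) − 0 = 1, and there is no ∂_3, so H_2 = Z.

As a check, the Euler characteristic is 7 − 21 + 14 = 0, which agrees with 1 − 2 + 1 = 0.
(K is a triangulation of the torus T^2.)

H_0 ≅ Z,  H_1 ≅ Z^2,  H_2 ≅ Z.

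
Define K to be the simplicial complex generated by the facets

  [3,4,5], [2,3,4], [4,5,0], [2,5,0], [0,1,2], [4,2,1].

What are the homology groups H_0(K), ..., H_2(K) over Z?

We work with the vertex ordering 0 < 1 < 2 < 3 < 4 < 5. The simplices of K, each written with vertices in increasing order, are:

  0-simplices (6): [0], [1], [2], [3], [4], [5]
  1-simplices (12): [0,1], [0,2], [0,4], [0,5], [1,2], [1,4], [2,3], [2,4], [2,5], [3,4], [3,5], [4,5]
  2-simplices (6): [0,1,2], [0,2,5], [0,4,5], [1,2,4], [2,3,4], [3,4,5]

Hence C_0 ≅ Z^6, C_1 ≅ Z^12, C_2 ≅ Z^6.

Boundary ∂_1: C_1 → C_0 is given by ∂[p,q] = [q] − [p]. For instance
  ∂[2,3] = [3] − [2].
As a 6×12 matrix over Z this has rank 5, with invariant factors (1,1,1,1,1).

The boundary map ∂_2: C_2 → C_1 maps a triangle to the signed sum of its edges. For instance
  ∂[0,2,5] = [2,5] − [0,5] + [0,2],
  ∂[1,2,4] = [2,4] − [1,4] + [1,2].
The resulting 12×6 matrix has rank 6, and its Smith normal form has invariant factors (1,1,1,1,1,1).

From H_k ≅ ker(∂_k) / im(∂_{k+1}) we obtain:

  H_0: rank C_0 − rank ∂_1 = 6 − 5 = 1, and the invariant factors of ∂_1 are all 1, so H_0 ≅ Z.
  H_1: rank ker ∂_1 − rank ∂_2 = (12 − 5) − 6 = 1, and the invariant factors of ∂_2 are all 1, so H_1 ≅ Z.
  H_2: rank ker ∂_2 − rank ∂_3 = (6 − 6) − 0 = 0, and there is no ∂_3, so H_2 ≅ 0.

As a check, the Euler characteristic is 6 − 12 + 6 = 0, which agrees with 1 − 1 + 0 = 0.

H_0 = Z,  H_1 = Z,  H_2 = 0.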